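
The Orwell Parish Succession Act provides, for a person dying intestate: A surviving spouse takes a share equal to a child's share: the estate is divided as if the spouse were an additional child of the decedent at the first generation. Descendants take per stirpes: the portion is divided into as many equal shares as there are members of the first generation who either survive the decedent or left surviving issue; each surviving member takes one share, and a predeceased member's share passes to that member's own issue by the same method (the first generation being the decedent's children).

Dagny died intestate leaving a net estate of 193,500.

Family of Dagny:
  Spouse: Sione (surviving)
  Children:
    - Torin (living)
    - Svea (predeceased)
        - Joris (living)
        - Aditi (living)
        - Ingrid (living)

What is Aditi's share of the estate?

Aditi receives 21,500.

The spouse counts as an additional share at the children's level, so there are 3 primary shares of 64,500. Sione takes one such share (64,500).
The children's combined portion (129,000) is divided into 2 shares of 64,500: Torin takes 64,500; Svea's 64,500 share passes to Svea's issue.
Svea's share (64,500) is divided into 3 shares of 21,500: Joris, Aditi, and Ingrid each take 21,500.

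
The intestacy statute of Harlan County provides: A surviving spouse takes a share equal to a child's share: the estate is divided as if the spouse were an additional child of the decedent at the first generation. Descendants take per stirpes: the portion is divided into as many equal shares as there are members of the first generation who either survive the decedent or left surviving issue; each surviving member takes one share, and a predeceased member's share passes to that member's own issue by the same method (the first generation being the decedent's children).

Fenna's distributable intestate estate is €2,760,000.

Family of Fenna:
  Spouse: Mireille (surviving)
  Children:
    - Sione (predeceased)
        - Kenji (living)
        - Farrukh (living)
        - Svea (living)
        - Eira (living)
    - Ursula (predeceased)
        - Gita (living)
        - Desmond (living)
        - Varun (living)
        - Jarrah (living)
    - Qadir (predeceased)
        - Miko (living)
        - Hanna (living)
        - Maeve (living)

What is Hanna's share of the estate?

Hanna receives €230,000.

The spouse counts as an additional share at the children's level, so there are 4 primary shares of €690,000. Mireille takes one such share (€690,000).
The children's combined portion (€2,070,000) is divided into 3 shares of €690,000: Sione's €690,000 share passes to Sione's issue; Ursula's €690,000 share passes to Ursula's issue; Qadir's €690,000 share passes to Qadir's issue.
Sione's share (€690,000) is divided into 4 shares of €172,500: Kenji, Farrukh, Svea, and Eira each take €172,500.
Ursula's share (€690,000) is divided into 4 shares of €172,500: Gita, Desmond, Varun, and Jarrah each take €172,500.
Qadir's share (€690,000) is divided into 3 shares of €230,000: Miko, Hanna, and Maeve each take €230,000.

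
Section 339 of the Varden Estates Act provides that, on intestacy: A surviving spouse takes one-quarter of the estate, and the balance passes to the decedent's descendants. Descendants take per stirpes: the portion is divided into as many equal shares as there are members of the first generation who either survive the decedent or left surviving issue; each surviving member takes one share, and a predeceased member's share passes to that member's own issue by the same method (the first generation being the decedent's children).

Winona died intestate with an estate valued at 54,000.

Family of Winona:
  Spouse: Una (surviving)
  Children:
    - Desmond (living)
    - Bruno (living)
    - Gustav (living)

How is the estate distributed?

Una takes one-quarter of 54,000 = 13,500. The remaining 40,500 passes to the descendants.
The descendants' portion (40,500) is divided into 3 shares of 13,500: Desmond, Bruno, and Gustav each take 13,500.

Una: 13,500; Desmond: 13,500; Bruno: 13,500; Gustav: 13,500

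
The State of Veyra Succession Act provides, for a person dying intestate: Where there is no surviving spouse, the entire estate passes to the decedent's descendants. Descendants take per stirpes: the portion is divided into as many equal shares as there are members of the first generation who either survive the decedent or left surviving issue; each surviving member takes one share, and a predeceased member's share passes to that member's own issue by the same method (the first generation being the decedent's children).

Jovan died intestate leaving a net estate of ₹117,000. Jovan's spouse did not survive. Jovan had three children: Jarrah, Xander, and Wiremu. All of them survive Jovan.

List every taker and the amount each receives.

The entire ₹117,000 passes to the descendants.
That amount (₹117,000) is divided into 3 shares of ₹39,000: Jarrah, Xander, and Wiremu each take ₹39,000.

Jarrah: ₹39,000; Xander: ₹39,000; Wiremu: ₹39,000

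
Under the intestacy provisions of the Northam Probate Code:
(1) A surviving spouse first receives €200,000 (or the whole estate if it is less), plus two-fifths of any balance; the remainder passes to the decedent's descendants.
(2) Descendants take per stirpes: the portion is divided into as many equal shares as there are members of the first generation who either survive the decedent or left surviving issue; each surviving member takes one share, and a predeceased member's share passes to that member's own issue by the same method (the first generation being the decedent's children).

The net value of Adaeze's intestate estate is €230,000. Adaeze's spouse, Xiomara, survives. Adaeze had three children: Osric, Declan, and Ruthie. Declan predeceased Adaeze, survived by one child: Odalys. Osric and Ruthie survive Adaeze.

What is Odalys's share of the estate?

Xiomara first takes €200,000, leaving a balance of €30,000. Xiomara then takes two-fifths of the balance (€12,000), for a total of €212,000. The remaining €18,000 passes to the descendants.
The descendants' portion (€18,000) is divided into 3 shares of €6,000: Osric and Ruthie each take €6,000; Declan's €6,000 share passes to Declan's issue.
Declan's share (€6,000) passes entirely to Odalys.

Odalys receives €6,000.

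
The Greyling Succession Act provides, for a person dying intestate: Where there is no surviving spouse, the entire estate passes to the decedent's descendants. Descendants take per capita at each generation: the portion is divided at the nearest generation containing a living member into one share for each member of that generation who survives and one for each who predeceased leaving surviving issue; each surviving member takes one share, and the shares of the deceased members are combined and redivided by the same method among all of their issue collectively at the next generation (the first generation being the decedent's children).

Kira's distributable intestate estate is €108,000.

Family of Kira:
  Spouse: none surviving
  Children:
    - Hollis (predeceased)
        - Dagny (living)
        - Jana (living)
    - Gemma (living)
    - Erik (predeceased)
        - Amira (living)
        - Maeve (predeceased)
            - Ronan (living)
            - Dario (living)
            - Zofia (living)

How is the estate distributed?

Dagny: €18,000; Jana: €18,000; Gemma: €36,000; Amira: €18,000; Ronan: €6,000; Dario: €6,000; Zofia: €6,000

The entire €108,000 passes to the descendants.
That amount (€108,000) is divided at the children's generation into 3 shares of €36,000. Gemma takes €36,000. The 2 shares of the deceased (Hollis and Erik) are combined into a pool of €72,000.
That pool (€72,000) is divided at the grandchildren's generation into 4 shares of €18,000. Dagny, Jana, and Amira each take €18,000. The remaining share for the deceased Maeve (€18,000) is carried to the next generation.
That pool (€18,000) is divided at the great-grandchildren's generation equally among Ronan, Dario, and Zofia: €6,000 each.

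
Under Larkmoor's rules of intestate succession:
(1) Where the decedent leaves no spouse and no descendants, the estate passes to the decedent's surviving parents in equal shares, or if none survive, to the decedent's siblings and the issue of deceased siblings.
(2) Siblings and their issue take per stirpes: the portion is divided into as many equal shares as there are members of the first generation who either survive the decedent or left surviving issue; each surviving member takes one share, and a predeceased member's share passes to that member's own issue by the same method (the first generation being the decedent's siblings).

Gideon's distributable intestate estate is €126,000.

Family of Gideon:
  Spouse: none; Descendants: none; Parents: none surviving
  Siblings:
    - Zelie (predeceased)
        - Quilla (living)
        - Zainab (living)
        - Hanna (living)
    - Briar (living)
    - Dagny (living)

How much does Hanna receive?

The entire €126,000 passes to the siblings and their issue.
That amount (€126,000) is divided into 3 shares of €42,000: Briar and Dagny each take €42,000; Zelie's €42,000 share passes to Zelie's issue.
Zelie's share (€42,000) is divided into 3 shares of €14,000: Quilla, Zainab, and Hanna each take €14,000.

Hanna receives €14,000.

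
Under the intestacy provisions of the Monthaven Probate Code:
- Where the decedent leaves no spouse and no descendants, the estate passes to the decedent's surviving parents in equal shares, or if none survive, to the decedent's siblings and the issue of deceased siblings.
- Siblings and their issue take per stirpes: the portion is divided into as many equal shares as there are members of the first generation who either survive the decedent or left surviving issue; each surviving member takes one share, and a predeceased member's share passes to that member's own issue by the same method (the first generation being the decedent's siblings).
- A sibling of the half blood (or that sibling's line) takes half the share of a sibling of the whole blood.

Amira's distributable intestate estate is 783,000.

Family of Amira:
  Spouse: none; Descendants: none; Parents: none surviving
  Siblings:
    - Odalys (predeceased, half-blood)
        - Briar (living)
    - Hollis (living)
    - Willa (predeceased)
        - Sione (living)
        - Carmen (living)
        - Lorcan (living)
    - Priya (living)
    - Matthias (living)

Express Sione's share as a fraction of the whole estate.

Sione receives 2/27 of the estate.

The entire 783,000 passes to the siblings and their issue.
Counting each half-blood sibling's line as half a unit, there are 9/2 units in 783,000, so one unit is 174,000. Whole-blood lines (Hollis, Willa, Priya, and Matthias) take 174,000 each; half-blood lines (Odalys) take 87,000 each.
Odalys's share (87,000) passes entirely to Briar.
Willa's share (174,000) is divided into 3 shares of 58,000: Sione, Carmen, and Lorcan each take 58,000.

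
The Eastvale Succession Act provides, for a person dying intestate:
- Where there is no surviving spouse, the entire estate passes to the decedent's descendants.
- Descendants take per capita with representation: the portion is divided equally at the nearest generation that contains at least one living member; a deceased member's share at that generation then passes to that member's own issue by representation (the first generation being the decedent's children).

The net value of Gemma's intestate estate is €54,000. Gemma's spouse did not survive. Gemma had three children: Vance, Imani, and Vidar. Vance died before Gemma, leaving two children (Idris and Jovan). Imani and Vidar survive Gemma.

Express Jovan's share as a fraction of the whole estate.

Jovan receives 1/6 of the estate.

The entire €54,000 passes to the descendants.
That amount (€54,000) is divided into 3 shares of €18,000: Imani and Vidar each take €18,000; Vance's €18,000 share passes to Vance's issue.
Vance's share (€18,000) is divided into 2 shares of €9,000: Idris and Jovan each take €9,000.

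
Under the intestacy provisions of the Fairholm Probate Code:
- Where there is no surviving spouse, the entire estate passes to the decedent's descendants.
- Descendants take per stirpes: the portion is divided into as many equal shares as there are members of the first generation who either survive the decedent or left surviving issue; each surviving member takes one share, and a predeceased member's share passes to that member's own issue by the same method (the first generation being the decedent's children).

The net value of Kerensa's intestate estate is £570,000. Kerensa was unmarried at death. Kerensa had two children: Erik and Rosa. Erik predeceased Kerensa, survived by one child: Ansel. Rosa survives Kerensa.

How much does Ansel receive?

Ansel receives £285,000.

The entire £570,000 passes to the descendants.
That amount (£570,000) is divided into 2 shares of £285,000: Rosa takes £285,000; Erik's £285,000 share passes to Erik's issue.
Erik's share (£285,000) passes entirely to Ansel.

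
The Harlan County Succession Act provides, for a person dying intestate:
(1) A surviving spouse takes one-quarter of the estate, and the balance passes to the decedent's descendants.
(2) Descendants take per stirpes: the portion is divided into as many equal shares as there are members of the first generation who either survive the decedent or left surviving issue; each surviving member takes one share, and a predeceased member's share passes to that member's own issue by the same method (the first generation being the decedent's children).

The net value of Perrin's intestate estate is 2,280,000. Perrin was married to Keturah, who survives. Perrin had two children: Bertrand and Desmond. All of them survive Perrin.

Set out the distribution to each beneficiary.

Keturah takes one-quarter of 2,280,000 = 570,000. The remaining 1,710,000 passes to the descendants.
The descendants' portion (1,710,000) is divided into 2 shares of 855,000: Bertrand and Desmond each take 855,000.

Keturah: 570,000; Bertrand: 855,000; Desmond: 855,000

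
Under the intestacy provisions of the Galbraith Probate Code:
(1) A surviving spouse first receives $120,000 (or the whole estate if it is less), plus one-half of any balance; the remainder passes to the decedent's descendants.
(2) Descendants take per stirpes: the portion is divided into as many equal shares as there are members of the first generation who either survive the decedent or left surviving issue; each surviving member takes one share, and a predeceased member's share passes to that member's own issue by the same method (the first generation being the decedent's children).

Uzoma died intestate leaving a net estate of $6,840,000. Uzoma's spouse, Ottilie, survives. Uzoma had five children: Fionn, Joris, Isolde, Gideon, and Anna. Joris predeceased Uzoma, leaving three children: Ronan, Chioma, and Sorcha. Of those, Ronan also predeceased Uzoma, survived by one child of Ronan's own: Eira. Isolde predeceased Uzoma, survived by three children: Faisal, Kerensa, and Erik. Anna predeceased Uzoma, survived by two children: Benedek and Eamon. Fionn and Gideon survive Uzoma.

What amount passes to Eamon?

Eamon receives $336,000.

Ottilie first takes $120,000, leaving a balance of $6,720,000. Ottilie then takes one-half of the balance ($3,360,000), for a total of $3,480,000. The remaining $3,360,000 passes to the descendants.
The descendants' portion ($3,360,000) is divided into 5 shares of $672,000: Fionn and Gideon each take $672,000; Joris's $672,000 share passes to Joris's issue; Isolde's $672,000 share passes to Isolde's issue; Anna's $672,000 share passes to Anna's issue.
Joris's share ($672,000) is divided into 3 shares of $224,000: Chioma and Sorcha each take $224,000; Ronan's $224,000 share passes to Ronan's issue.
Ronan's share ($224,000) passes entirely to Eira.
Isolde's share ($672,000) is divided into 3 shares of $224,000: Faisal, Kerensa, and Erik each take $224,000.
Anna's share ($672,000) is divided into 2 shares of $336,000: Benedek and Eamon each take $336,000.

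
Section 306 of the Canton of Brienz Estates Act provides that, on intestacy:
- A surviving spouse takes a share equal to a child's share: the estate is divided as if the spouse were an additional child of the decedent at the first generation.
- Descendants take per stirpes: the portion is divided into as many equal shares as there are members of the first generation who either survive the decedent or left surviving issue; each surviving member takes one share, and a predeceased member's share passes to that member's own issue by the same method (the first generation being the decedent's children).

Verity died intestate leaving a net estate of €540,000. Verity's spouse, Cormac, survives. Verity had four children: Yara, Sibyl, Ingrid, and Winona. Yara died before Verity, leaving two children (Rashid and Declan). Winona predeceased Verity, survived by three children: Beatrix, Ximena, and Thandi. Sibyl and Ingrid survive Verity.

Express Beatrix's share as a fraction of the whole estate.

The spouse counts as an additional share at the children's level, so there are 5 primary shares of €108,000. Cormac takes one such share (€108,000).
The children's combined portion (€432,000) is divided into 4 shares of €108,000: Sibyl and Ingrid each take €108,000; Yara's €108,000 share passes to Yara's issue; Winona's €108,000 share passes to Winona's issue.
Yara's share (€108,000) is divided into 2 shares of €54,000: Rashid and Declan each take €54,000.
Winona's share (€108,000) is divided into 3 shares of €36,000: Beatrix, Ximena, and Thandi each take €36,000.

Beatrix receives 1/15 of the estate.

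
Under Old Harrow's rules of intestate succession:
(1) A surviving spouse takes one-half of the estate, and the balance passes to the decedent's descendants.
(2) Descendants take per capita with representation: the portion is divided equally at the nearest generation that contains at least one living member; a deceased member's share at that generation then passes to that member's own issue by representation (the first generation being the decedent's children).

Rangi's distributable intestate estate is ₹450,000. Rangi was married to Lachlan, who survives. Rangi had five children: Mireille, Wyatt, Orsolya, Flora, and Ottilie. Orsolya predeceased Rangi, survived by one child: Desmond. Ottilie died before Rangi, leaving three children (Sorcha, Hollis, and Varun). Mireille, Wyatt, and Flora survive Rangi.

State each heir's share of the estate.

Lachlan takes one-half of ₹450,000 = ₹225,000. The remaining ₹225,000 passes to the descendants.
The descendants' portion (₹225,000) is divided into 5 shares of ₹45,000: Mireille, Wyatt, and Flora each take ₹45,000; Orsolya's ₹45,000 share passes to Orsolya's issue; Ottilie's ₹45,000 share passes to Ottilie's issue.
Orsolya's share (₹45,000) passes entirely to Desmond.
Ottilie's share (₹45,000) is divided into 3 shares of ₹15,000: Sorcha, Hollis, and Varun each take ₹15,000.

Lachlan: ₹225,000; Mireille: ₹45,000; Wyatt: ₹45,000; Desmond: ₹45,000; Flora: ₹45,000; Sorcha: ₹15,000; Hollis: ₹15,000; Varun: ₹15,000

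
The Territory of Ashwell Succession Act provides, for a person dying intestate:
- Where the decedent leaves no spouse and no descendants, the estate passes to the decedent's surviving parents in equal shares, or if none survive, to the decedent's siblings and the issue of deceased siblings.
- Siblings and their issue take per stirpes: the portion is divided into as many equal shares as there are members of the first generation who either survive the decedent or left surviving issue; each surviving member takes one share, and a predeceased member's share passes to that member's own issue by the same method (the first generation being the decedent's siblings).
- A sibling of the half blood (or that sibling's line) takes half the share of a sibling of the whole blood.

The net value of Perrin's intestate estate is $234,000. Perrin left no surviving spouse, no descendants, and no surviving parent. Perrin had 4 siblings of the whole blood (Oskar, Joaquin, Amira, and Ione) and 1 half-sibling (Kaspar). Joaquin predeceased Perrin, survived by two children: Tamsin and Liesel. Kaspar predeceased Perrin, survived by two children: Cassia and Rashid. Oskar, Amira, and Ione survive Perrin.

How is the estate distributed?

The entire $234,000 passes to the siblings and their issue.
Counting each half-blood sibling's line as half a unit, there are 9/2 units in $234,000, so one unit is $52,000. Whole-blood lines (Oskar, Joaquin, Amira, and Ione) take $52,000 each; half-blood lines (Kaspar) take $26,000 each.
Joaquin's share ($52,000) is divided into 2 shares of $26,000: Tamsin and Liesel each take $26,000.
Kaspar's share ($26,000) is divided into 2 shares of $13,000: Cassia and Rashid each take $13,000.

Oskar: $52,000; Tamsin: $26,000; Liesel: $26,000; Amira: $52,000; Ione: $52,000; Cassia: $13,000; Rashid: $13,000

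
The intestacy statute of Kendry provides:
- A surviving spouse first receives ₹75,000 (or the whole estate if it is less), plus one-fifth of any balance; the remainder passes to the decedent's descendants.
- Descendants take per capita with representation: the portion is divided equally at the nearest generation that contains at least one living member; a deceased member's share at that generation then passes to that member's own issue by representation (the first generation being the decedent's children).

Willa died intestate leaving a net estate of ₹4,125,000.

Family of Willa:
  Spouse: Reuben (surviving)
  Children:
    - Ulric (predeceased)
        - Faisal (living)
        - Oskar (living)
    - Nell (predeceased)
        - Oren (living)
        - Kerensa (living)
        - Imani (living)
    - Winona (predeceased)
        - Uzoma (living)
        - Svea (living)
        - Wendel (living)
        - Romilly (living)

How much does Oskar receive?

Reuben first takes ₹75,000, leaving a balance of ₹4,050,000. Reuben then takes one-fifth of the balance (₹810,000), for a total of ₹885,000. The remaining ₹3,240,000 passes to the descendants.
No child survives, so the initial division is made at the grandchildren's generation.
The descendants' portion (₹3,240,000) is divided into 9 shares of ₹360,000: Faisal, Oskar, Oren, Kerensa, Imani, Uzoma, Svea, Wendel, and Romilly each take ₹360,000.

Oskar receives ₹360,000.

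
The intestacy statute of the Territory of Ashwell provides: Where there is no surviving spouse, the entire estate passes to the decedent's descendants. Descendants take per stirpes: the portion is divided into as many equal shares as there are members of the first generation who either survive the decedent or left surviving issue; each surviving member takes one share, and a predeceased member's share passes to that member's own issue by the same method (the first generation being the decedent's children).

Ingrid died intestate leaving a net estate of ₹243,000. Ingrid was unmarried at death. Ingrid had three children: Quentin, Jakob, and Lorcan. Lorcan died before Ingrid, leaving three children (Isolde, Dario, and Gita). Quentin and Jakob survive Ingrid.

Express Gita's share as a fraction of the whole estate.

Gita receives 1/9 of the estate.

The entire ₹243,000 passes to the descendants.
That amount (₹243,000) is divided into 3 shares of ₹81,000: Quentin and Jakob each take ₹81,000; Lorcan's ₹81,000 share passes to Lorcan's issue.
Lorcan's share (₹81,000) is divided into 3 shares of ₹27,000: Isolde, Dario, and Gita each take ₹27,000.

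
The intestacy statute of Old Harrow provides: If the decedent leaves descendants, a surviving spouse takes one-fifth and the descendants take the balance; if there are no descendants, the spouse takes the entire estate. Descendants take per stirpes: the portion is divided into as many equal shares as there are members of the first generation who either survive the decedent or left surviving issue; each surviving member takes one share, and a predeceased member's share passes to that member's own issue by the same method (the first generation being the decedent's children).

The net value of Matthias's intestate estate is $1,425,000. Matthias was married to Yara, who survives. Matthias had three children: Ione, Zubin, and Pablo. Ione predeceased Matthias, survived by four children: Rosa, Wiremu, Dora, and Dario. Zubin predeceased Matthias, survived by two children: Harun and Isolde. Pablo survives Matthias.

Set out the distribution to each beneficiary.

Yara: $285,000; Rosa: $95,000; Wiremu: $95,000; Dora: $95,000; Dario: $95,000; Harun: $190,000; Isolde: $190,000; Pablo: $380,000

Yara takes one-fifth of $1,425,000 = $285,000. The remaining $1,140,000 passes to the descendants.
The descendants' portion ($1,140,000) is divided into 3 shares of $380,000: Pablo takes $380,000; Ione's $380,000 share passes to Ione's issue; Zubin's $380,000 share passes to Zubin's issue.
Ione's share ($380,000) is divided into 4 shares of $95,000: Rosa, Wiremu, Dora, and Dario each take $95,000.
Zubin's share ($380,000) is divided into 2 shares of $190,000: Harun and Isolde each take $190,000.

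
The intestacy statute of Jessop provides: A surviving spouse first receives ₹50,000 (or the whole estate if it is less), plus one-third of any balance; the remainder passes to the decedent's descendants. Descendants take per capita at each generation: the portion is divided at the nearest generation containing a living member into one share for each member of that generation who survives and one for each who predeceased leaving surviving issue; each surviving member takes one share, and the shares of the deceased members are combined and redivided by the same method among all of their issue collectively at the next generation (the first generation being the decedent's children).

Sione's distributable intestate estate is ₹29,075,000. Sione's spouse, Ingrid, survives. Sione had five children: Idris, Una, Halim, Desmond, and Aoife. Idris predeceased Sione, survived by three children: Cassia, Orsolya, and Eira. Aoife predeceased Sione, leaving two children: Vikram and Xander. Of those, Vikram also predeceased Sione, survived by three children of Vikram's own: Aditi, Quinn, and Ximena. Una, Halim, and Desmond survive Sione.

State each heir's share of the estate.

Ingrid: ₹9,725,000; Cassia: ₹1,548,000; Orsolya: ₹1,548,000; Eira: ₹1,548,000; Una: ₹3,870,000; Halim: ₹3,870,000; Desmond: ₹3,870,000; Aditi: ₹516,000; Quinn: ₹516,000; Ximena: ₹516,000; Xander: ₹1,548,000

Ingrid first takes ₹50,000, leaving a balance of ₹29,025,000. Ingrid then takes one-third of the balance (₹9,675,000), for a total of ₹9,725,000. The remaining ₹19,350,000 passes to the descendants.
The descendants' portion (₹19,350,000) is divided at the children's generation into 5 shares of ₹3,870,000. Una, Halim, and Desmond each take ₹3,870,000. The 2 shares of the deceased (Idris and Aoife) are combined into a pool of ₹7,740,000.
That pool (₹7,740,000) is divided at the grandchildren's generation into 5 shares of ₹1,548,000. Cassia, Orsolya, Eira, and Xander each take ₹1,548,000. The remaining share for the deceased Vikram (₹1,548,000) is carried to the next generation.
That pool (₹1,548,000) is divided at the great-grandchildren's generation equally among Aditi, Quinn, and Ximena: ₹516,000 each.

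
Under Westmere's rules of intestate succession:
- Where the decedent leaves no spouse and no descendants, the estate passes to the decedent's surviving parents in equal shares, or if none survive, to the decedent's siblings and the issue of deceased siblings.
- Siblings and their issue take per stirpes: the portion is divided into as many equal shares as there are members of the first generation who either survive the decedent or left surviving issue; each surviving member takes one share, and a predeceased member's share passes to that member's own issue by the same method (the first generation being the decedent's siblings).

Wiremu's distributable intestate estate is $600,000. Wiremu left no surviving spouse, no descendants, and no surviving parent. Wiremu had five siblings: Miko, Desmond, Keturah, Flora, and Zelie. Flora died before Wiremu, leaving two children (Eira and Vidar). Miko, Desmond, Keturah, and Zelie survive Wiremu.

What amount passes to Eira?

Eira receives $60,000.

The entire $600,000 passes to the siblings and their issue.
That amount ($600,000) is divided into 5 shares of $120,000: Miko, Desmond, Keturah, and Zelie each take $120,000; Flora's $120,000 share passes to Flora's issue.
Flora's share ($120,000) is divided into 2 shares of $60,000: Eira and Vidar each take $60,000.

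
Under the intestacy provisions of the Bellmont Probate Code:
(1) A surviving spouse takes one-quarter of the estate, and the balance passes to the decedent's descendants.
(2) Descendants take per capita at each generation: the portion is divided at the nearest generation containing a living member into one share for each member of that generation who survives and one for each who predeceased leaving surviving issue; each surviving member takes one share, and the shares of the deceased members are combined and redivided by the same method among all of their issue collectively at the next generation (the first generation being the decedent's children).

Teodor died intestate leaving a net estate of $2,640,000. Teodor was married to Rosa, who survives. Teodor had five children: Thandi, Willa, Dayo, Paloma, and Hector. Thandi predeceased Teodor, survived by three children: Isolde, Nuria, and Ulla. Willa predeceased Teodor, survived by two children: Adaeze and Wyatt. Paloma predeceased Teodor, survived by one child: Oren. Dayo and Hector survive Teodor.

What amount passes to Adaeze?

Adaeze receives $198,000.

Rosa takes one-quarter of $2,640,000 = $660,000. The remaining $1,980,000 passes to the descendants.
The descendants' portion ($1,980,000) is divided at the children's generation into 5 shares of $396,000. Dayo and Hector each take $396,000. The 3 shares of the deceased (Thandi, Willa, and Paloma) are combined into a pool of $1,188,000.
That pool ($1,188,000) is divided at the grandchildren's generation equally among Isolde, Nuria, Ulla, Adaeze, Wyatt, and Oren: $198,000 each.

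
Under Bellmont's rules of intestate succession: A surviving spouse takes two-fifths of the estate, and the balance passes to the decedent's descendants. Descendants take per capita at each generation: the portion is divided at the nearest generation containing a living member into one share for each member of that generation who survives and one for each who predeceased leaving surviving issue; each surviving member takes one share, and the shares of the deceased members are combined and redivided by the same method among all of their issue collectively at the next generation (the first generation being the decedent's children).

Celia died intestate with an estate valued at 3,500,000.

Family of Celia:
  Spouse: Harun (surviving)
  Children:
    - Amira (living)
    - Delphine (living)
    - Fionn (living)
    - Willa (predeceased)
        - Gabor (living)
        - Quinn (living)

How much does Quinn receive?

Quinn receives 262,500.

Harun takes two-fifths of 3,500,000 = 1,400,000. The remaining 2,100,000 passes to the descendants.
The descendants' portion (2,100,000) is divided at the children's generation into 4 shares of 525,000. Amira, Delphine, and Fionn each take 525,000. The remaining share for the deceased Willa (525,000) is carried to the next generation.
That pool (525,000) is divided at the grandchildren's generation equally among Gabor and Quinn: 262,500 each.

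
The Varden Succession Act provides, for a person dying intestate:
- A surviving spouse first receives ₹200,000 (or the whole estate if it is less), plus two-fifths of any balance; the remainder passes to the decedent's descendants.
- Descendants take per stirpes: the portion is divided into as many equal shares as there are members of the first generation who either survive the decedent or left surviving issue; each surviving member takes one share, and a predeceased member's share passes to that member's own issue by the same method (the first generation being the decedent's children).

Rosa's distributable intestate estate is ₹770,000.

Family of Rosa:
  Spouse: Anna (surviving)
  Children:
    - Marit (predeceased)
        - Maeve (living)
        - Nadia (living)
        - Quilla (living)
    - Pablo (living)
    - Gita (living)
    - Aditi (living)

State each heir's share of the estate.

Anna: ₹428,000; Maeve: ₹28,500; Nadia: ₹28,500; Quilla: ₹28,500; Pablo: ₹85,500; Gita: ₹85,500; Aditi: ₹85,500

Anna first takes ₹200,000, leaving a balance of ₹570,000. Anna then takes two-fifths of the balance (₹228,000), for a total of ₹428,000. The remaining ₹342,000 passes to the descendants.
The descendants' portion (₹342,000) is divided into 4 shares of ₹85,500: Pablo, Gita, and Aditi each take ₹85,500; Marit's ₹85,500 share passes to Marit's issue.
Marit's share (₹85,500) is divided into 3 shares of ₹28,500: Maeve, Nadia, and Quilla each take ₹28,500.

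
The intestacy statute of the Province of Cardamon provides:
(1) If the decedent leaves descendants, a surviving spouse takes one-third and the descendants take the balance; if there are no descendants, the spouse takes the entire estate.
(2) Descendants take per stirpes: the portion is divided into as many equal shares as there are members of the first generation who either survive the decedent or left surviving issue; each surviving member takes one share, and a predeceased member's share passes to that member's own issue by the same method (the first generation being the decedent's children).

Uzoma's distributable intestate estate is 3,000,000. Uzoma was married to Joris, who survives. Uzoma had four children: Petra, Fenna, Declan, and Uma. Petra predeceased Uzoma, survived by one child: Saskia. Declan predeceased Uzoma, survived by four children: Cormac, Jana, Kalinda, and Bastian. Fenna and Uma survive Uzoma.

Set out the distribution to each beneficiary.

Joris: 1,000,000; Saskia: 500,000; Fenna: 500,000; Cormac: 125,000; Jana: 125,000; Kalinda: 125,000; Bastian: 125,000; Uma: 500,000

Joris takes one-third of 3,000,000 = 1,000,000. The remaining 2,000,000 passes to the descendants.
The descendants' portion (2,000,000) is divided into 4 shares of 500,000: Fenna and Uma each take 500,000; Petra's 500,000 share passes to Petra's issue; Declan's 500,000 share passes to Declan's issue.
Petra's share (500,000) passes entirely to Saskia.
Declan's share (500,000) is divided into 4 shares of 125,000: Cormac, Jana, Kalinda, and Bastian each take 125,000.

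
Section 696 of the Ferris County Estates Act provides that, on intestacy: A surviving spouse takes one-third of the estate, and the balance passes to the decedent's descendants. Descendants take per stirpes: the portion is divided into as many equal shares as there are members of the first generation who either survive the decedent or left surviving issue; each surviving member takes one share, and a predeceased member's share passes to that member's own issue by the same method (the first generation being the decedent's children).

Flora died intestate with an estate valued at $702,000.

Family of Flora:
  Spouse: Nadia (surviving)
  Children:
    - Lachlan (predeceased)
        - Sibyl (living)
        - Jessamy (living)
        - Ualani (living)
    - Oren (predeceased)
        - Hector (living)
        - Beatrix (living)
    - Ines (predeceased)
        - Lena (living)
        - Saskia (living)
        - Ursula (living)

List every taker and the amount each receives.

Nadia: $234,000; Sibyl: $52,000; Jessamy: $52,000; Ualani: $52,000; Hector: $78,000; Beatrix: $78,000; Lena: $52,000; Saskia: $52,000; Ursula: $52,000

Nadia takes one-third of $702,000 = $234,000. The remaining $468,000 passes to the descendants.
The descendants' portion ($468,000) is divided into 3 shares of $156,000: Lachlan's $156,000 share passes to Lachlan's issue; Oren's $156,000 share passes to Oren's issue; Ines's $156,000 share passes to Ines's issue.
Lachlan's share ($156,000) is divided into 3 shares of $52,000: Sibyl, Jessamy, and Ualani each take $52,000.
Oren's share ($156,000) is divided into 2 shares of $78,000: Hector and Beatrix each take $78,000.
Ines's share ($156,000) is divided into 3 shares of $52,000: Lena, Saskia, and Ursula each take $52,000.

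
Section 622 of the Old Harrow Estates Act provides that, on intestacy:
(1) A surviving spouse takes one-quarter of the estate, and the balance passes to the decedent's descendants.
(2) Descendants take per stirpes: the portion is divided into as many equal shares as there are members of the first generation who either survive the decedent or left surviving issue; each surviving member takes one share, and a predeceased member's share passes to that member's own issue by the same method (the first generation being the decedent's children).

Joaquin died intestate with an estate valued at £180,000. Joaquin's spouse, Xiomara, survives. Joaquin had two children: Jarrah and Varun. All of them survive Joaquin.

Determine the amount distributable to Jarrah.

Jarrah receives £67,500.

Xiomara takes one-quarter of £180,000 = £45,000. The remaining £135,000 passes to the descendants.
The descendants' portion (£135,000) is divided into 2 shares of £67,500: Jarrah and Varun each take £67,500.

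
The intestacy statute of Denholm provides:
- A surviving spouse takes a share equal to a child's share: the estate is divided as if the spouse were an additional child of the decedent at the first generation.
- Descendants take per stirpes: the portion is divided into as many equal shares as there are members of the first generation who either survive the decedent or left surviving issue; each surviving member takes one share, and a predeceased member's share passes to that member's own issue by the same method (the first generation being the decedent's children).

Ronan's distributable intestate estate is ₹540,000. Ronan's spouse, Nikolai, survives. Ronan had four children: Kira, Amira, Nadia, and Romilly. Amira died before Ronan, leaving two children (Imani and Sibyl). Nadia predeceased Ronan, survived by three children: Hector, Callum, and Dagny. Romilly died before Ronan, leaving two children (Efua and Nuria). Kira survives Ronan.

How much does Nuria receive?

Nuria receives ₹54,000.

The spouse counts as an additional share at the children's level, so there are 5 primary shares of ₹108,000. Nikolai takes one such share (₹108,000).
The children's combined portion (₹432,000) is divided into 4 shares of ₹108,000: Kira takes ₹108,000; Amira's ₹108,000 share passes to Amira's issue; Nadia's ₹108,000 share passes to Nadia's issue; Romilly's ₹108,000 share passes to Romilly's issue.
Amira's share (₹108,000) is divided into 2 shares of ₹54,000: Imani and Sibyl each take ₹54,000.
Nadia's share (₹108,000) is divided into 3 shares of ₹36,000: Hector, Callum, and Dagny each take ₹36,000.
Romilly's share (₹108,000) is divided into 2 shares of ₹54,000: Efua and Nuria each take ₹54,000.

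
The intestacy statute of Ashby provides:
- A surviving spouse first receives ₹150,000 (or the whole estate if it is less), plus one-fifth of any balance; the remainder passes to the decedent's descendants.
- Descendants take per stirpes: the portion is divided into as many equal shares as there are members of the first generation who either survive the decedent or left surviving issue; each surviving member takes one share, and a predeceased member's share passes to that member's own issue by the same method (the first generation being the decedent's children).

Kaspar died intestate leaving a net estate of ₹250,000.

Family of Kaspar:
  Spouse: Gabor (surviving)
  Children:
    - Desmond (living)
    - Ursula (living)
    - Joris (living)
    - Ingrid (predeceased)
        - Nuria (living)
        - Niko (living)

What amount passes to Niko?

Niko receives ₹10,000.

Gabor first takes ₹150,000, leaving a balance of ₹100,000. Gabor then takes one-fifth of the balance (₹20,000), for a total of ₹170,000. The remaining ₹80,000 passes to the descendants.
The descendants' portion (₹80,000) is divided into 4 shares of ₹20,000: Desmond, Ursula, and Joris each take ₹20,000; Ingrid's ₹20,000 share passes to Ingrid's issue.
Ingrid's share (₹20,000) is divided into 2 shares of ₹10,000: Nuria and Niko each take ₹10,000.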